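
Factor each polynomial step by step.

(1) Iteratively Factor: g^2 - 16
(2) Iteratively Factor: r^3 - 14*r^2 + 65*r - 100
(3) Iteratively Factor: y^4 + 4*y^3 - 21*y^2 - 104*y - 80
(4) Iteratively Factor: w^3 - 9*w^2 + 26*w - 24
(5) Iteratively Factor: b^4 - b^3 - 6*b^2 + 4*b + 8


(1) = (g - 4)*(g + 4)
(2) = (r - 5)*(r^2 - 9*r + 20) = (r - 5)*(r - 4)*(r - 5)
(3) = (y + 4)*(y^3 - 21*y - 20) = (y + 4)^2*(y^2 - 4*y - 5) = (y + 1)*(y + 4)^2*(y - 5)
(4) = (w - 3)*(w^2 - 6*w + 8) = (w - 4)*(w - 3)*(w - 2)
(5) = (b + 2)*(b^3 - 3*b^2 + 4) = (b - 2)*(b + 2)*(b^2 - b - 2) = (b - 2)^2*(b + 2)*(b + 1)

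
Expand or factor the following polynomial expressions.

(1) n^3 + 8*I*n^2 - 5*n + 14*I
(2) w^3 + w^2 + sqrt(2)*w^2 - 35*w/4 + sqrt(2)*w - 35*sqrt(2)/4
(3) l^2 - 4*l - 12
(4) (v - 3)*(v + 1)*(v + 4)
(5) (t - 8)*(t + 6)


(1) = (n - I)*(n + 2*I)*(n + 7*I)
(2) = (w - 5/2)*(w + 7/2)*(w + sqrt(2))
(3) = (l - 6)*(l + 2)
(4) = v^3 + 2*v^2 - 11*v - 12
(5) = t^2 - 2*t - 48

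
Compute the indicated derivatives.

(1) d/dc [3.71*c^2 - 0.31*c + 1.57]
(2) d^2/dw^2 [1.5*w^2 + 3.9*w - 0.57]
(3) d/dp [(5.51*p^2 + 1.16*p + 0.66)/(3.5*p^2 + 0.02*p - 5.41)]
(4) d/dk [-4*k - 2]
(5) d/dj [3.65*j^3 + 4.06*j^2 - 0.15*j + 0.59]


(1) = 7.42*c - 0.31
(2) = 3.00000000000000
(3) = (-3.9498*p^2 - 64.2382*p - 6.2888)/(12.25*p^4 + 0.14*p^3 - 37.8696*p^2 - 0.2164*p + 29.2681)
(4) = -4
(5) = 10.95*j^2 + 8.12*j - 0.15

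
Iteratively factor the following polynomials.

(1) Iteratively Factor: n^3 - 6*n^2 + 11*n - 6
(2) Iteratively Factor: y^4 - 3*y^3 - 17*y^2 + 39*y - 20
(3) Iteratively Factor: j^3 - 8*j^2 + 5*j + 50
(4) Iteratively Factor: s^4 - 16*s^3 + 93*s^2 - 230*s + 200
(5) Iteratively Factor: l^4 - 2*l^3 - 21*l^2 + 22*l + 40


(1) = (n - 2)*(n^2 - 4*n + 3) = (n - 2)*(n - 1)*(n - 3)
(2) = (y - 1)*(y^3 - 2*y^2 - 19*y + 20) = (y - 1)^2*(y^2 - y - 20) = (y - 5)*(y - 1)^2*(y + 4)
(3) = (j - 5)*(j^2 - 3*j - 10) = (j - 5)*(j + 2)*(j - 5)
(4) = (s - 2)*(s^3 - 14*s^2 + 65*s - 100) = (s - 5)*(s - 2)*(s^2 - 9*s + 20) = (s - 5)*(s - 4)*(s - 2)*(s - 5)
(5) = (l - 2)*(l^3 - 21*l - 20) = (l - 2)*(l + 4)*(l^2 - 4*l - 5) = (l - 2)*(l + 1)*(l + 4)*(l - 5)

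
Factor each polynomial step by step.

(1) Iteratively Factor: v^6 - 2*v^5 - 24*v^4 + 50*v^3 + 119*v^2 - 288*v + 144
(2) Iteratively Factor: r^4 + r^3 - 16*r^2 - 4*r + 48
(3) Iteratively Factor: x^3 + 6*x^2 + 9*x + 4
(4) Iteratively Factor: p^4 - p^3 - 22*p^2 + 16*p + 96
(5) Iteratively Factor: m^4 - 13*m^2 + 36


(1) = (v - 4)*(v^5 + 2*v^4 - 16*v^3 - 14*v^2 + 63*v - 36) = (v - 4)*(v - 3)*(v^4 + 5*v^3 - v^2 - 17*v + 12) = (v - 4)*(v - 3)*(v + 3)*(v^3 + 2*v^2 - 7*v + 4) = (v - 4)*(v - 3)*(v - 1)*(v + 3)*(v^2 + 3*v - 4) = (v - 4)*(v - 3)*(v - 1)*(v + 3)*(v + 4)*(v - 1)
(2) = (r - 2)*(r^3 + 3*r^2 - 10*r - 24) = (r - 2)*(r + 2)*(r^2 + r - 12) = (r - 3)*(r - 2)*(r + 2)*(r + 4)
(3) = (x + 4)*(x^2 + 2*x + 1) = (x + 1)*(x + 4)*(x + 1)
(4) = (p - 3)*(p^3 + 2*p^2 - 16*p - 32) = (p - 3)*(p + 2)*(p^2 - 16) = (p - 4)*(p - 3)*(p + 2)*(p + 4)
(5) = (m + 3)*(m^3 - 3*m^2 - 4*m + 12) = (m + 2)*(m + 3)*(m^2 - 5*m + 6) = (m - 3)*(m + 2)*(m + 3)*(m - 2)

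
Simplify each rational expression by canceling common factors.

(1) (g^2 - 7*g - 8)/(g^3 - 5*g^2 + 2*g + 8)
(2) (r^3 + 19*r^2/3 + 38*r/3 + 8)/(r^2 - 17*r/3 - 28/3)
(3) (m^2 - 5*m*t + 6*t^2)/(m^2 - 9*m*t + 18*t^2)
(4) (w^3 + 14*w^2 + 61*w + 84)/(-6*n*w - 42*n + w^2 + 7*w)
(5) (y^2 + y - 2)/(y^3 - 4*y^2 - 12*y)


(1) = (g - 8)/(g^2 - 6*g + 8)
(2) = (r^2 + 5*r + 6)/(r - 7)
(3) = (-m + 2*t)/(-m + 6*t)
(4) = (w^2 + 7*w + 12)/(-6*n + w)
(5) = (y - 1)/(y^2 - 6*y)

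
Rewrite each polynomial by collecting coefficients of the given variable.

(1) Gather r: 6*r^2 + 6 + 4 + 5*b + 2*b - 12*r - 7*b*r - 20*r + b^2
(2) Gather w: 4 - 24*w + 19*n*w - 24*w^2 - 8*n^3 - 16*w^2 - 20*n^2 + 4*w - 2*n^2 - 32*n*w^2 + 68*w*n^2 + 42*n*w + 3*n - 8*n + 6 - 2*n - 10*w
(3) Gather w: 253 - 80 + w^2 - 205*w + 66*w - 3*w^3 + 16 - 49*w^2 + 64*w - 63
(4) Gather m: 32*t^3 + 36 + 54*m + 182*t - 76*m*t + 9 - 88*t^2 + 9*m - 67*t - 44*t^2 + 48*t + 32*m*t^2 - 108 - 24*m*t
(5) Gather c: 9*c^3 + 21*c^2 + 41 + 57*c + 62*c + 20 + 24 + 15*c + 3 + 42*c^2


(1) = b^2 + 7*b + 6*r^2 + r*(-7*b - 32) + 10
(2) = -8*n^3 - 22*n^2 - 7*n + w^2*(-32*n - 40) + w*(68*n^2 + 61*n - 30) + 10
(3) = -3*w^3 - 48*w^2 - 75*w + 126
(4) = m*(32*t^2 - 100*t + 63) + 32*t^3 - 132*t^2 + 163*t - 63
(5) = 9*c^3 + 63*c^2 + 134*c + 88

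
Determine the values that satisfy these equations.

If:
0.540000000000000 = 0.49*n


Then:
n = 1.10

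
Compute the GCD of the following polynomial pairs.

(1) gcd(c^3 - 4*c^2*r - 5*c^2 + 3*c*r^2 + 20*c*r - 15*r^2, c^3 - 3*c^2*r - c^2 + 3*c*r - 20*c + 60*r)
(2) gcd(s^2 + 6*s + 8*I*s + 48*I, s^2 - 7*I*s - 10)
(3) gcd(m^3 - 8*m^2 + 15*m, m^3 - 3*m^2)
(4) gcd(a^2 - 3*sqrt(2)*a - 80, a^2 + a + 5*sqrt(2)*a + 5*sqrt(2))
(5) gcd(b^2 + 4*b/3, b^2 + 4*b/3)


(1) = -c^2 + 3*c*r + 5*c - 15*r
(2) = gcd((s + 6)*(s + 8*I), (s - 5*I)*(s - 2*I)) = 1
(3) = gcd(m*(m - 5)*(m - 3), m^2*(m - 3)) = m^2 - 3*m
(4) = gcd((a - 8*sqrt(2))*(a + 5*sqrt(2)), (a + 1)*(a + 5*sqrt(2))) = a + 5*sqrt(2)
(5) = gcd(b*(b + 4/3), b*(b + 4/3)) = b^2 + 4*b/3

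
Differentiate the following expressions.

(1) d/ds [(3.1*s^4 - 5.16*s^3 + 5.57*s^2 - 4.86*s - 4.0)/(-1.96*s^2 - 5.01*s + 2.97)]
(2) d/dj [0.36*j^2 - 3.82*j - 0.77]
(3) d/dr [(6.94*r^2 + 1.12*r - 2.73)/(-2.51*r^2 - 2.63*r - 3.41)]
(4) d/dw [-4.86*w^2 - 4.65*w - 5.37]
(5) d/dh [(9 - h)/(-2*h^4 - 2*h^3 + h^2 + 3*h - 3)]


(1) = (-12.152*s^5 - 36.4794*s^4 + 88.5312*s^3 - 83.4069*s^2 + 17.4058*s - 34.4742)/(3.8416*s^4 + 19.6392*s^3 + 13.4577*s^2 - 29.7594*s + 8.8209)
(2) = 0.72*j - 3.82
(3) = (-15.441*r^2 - 61.0354*r - 10.9991)/(6.3001*r^4 + 13.2026*r^3 + 24.0351*r^2 + 17.9366*r + 11.6281)
(4) = -9.72*w - 4.65
(5) = (-6*h^4 + 68*h^3 + 55*h^2 - 18*h - 24)/(4*h^8 + 8*h^7 - 16*h^5 + h^4 + 18*h^3 + 3*h^2 - 18*h + 9)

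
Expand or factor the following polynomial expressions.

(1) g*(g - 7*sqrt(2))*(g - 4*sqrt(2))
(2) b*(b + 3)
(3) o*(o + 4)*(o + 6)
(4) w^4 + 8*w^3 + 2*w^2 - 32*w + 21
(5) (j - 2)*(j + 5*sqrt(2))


(1) = g^3 - 11*sqrt(2)*g^2 + 56*g
(2) = b^2 + 3*b
(3) = o^3 + 10*o^2 + 24*o
(4) = (w - 1)^2*(w + 3)*(w + 7)
(5) = j^2 - 2*j + 5*sqrt(2)*j - 10*sqrt(2)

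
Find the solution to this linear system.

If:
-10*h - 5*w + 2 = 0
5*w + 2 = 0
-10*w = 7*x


Then:
h = 2/5
w = -2/5
x = 4/7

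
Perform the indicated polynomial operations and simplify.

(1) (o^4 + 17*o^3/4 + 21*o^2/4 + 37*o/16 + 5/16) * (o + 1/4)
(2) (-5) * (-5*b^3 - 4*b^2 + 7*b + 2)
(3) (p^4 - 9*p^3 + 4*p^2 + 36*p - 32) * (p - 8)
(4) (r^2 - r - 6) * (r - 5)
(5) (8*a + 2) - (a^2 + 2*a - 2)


(1) = o^5 + 9*o^4/2 + 101*o^3/16 + 29*o^2/8 + 57*o/64 + 5/64
(2) = 25*b^3 + 20*b^2 - 35*b - 10
(3) = p^5 - 17*p^4 + 76*p^3 + 4*p^2 - 320*p + 256
(4) = r^3 - 6*r^2 - r + 30
(5) = -a^2 + 6*a + 4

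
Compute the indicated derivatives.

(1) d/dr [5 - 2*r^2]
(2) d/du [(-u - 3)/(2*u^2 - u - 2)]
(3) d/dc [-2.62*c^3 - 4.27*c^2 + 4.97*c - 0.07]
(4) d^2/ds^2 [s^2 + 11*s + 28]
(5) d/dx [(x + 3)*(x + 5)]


(1) = -4*r
(2) = (-2*u^2 + u + (u + 3)*(4*u - 1) + 2)/(-2*u^2 + u + 2)^2
(3) = -7.86*c^2 - 8.54*c + 4.97
(4) = 2
(5) = 2*x + 8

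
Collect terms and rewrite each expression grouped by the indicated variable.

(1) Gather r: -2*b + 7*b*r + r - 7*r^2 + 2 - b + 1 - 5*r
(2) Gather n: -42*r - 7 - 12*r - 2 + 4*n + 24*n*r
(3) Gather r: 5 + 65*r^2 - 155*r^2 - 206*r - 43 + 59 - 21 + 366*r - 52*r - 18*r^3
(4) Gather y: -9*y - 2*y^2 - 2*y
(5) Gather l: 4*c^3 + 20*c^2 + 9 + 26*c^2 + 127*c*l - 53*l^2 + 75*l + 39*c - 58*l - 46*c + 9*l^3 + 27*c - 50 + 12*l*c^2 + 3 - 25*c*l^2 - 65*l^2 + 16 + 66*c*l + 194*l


(1) = -3*b - 7*r^2 + r*(7*b - 4) + 3
(2) = n*(24*r + 4) - 54*r - 9
(3) = -18*r^3 - 90*r^2 + 108*r
(4) = -2*y^2 - 11*y
(5) = 4*c^3 + 46*c^2 + 20*c + 9*l^3 + l^2*(-25*c - 118) + l*(12*c^2 + 193*c + 211) - 22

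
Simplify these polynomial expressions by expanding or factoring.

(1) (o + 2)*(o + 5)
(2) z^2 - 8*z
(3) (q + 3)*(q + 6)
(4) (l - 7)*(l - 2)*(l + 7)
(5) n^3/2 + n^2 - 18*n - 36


(1) = o^2 + 7*o + 10
(2) = z*(z - 8)
(3) = q^2 + 9*q + 18
(4) = l^3 - 2*l^2 - 49*l + 98
(5) = (n/2 + 1)*(n - 6)*(n + 6)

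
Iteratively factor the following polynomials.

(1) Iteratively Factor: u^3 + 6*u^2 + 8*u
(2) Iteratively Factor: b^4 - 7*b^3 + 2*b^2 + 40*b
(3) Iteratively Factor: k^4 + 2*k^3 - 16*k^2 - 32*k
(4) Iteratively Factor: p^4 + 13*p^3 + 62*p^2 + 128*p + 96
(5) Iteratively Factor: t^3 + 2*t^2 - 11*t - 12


(1) = (u)*(u^2 + 6*u + 8) = u*(u + 2)*(u + 4)
(2) = (b - 4)*(b^3 - 3*b^2 - 10*b) = (b - 5)*(b - 4)*(b^2 + 2*b) = (b - 5)*(b - 4)*(b + 2)*(b)
(3) = (k + 2)*(k^3 - 16*k) = (k - 4)*(k + 2)*(k^2 + 4*k) = (k - 4)*(k + 2)*(k + 4)*(k)
(4) = (p + 4)*(p^3 + 9*p^2 + 26*p + 24) = (p + 3)*(p + 4)*(p^2 + 6*p + 8) = (p + 2)*(p + 3)*(p + 4)*(p + 4)
(5) = (t - 3)*(t^2 + 5*t + 4) = (t - 3)*(t + 1)*(t + 4)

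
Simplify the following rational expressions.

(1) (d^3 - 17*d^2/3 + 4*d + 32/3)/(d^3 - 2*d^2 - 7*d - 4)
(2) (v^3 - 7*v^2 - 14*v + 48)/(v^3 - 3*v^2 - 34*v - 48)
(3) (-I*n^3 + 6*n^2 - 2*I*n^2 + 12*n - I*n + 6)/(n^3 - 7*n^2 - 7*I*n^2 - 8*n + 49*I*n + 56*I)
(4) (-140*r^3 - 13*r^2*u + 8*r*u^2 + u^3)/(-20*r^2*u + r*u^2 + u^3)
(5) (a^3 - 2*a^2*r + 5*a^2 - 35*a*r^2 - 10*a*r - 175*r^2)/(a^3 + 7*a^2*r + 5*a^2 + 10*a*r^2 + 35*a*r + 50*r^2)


(1) = (3*d - 8)/(3*d + 3)
(2) = (v - 2)/(v + 2)
(3) = (-I*n^2 + n*(6 - I) + 6)/(n^2 + n*(-8 - 7*I) + 56*I)
(4) = (7*r + u)/u
(5) = (a - 7*r)/(a + 2*r)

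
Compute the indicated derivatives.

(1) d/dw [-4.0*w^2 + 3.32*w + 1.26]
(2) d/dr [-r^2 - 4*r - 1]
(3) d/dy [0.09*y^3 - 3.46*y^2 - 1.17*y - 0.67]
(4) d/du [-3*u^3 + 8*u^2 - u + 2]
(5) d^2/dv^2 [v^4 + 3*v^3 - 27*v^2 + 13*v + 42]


(1) = 3.32 - 8.0*w
(2) = -2*r - 4
(3) = 0.27*y^2 - 6.92*y - 1.17
(4) = -9*u^2 + 16*u - 1
(5) = 12*v^2 + 18*v - 54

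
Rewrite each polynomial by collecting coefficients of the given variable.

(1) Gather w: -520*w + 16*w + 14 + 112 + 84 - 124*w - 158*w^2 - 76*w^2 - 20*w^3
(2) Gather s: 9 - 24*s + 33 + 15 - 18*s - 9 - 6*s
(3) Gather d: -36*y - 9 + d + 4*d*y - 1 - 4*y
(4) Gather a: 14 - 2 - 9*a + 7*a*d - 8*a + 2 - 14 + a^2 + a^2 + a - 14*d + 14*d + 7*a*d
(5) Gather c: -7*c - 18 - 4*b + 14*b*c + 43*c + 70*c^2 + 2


(1) = -20*w^3 - 234*w^2 - 628*w + 210
(2) = 48 - 48*s
(3) = d*(4*y + 1) - 40*y - 10
(4) = 2*a^2 + a*(14*d - 16)
(5) = -4*b + 70*c^2 + c*(14*b + 36) - 16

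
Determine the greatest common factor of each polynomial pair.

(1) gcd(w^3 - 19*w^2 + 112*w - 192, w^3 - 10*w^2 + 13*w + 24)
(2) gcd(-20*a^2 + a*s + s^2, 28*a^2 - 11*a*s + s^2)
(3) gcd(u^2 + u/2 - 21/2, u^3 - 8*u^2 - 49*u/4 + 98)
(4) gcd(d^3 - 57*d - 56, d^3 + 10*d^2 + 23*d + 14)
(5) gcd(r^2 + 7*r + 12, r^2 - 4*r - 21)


(1) = w^2 - 11*w + 24
(2) = -4*a + s
(3) = u + 7/2
(4) = d^2 + 8*d + 7
(5) = r + 3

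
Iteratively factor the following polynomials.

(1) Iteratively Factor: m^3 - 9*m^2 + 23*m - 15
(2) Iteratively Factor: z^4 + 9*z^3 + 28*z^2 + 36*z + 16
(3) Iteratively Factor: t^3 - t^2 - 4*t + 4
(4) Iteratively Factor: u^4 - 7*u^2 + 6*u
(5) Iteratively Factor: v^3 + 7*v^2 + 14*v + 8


(1) = (m - 5)*(m^2 - 4*m + 3) = (m - 5)*(m - 1)*(m - 3)
(2) = (z + 2)*(z^3 + 7*z^2 + 14*z + 8) = (z + 1)*(z + 2)*(z^2 + 6*z + 8) = (z + 1)*(z + 2)*(z + 4)*(z + 2)
(3) = (t + 2)*(t^2 - 3*t + 2) = (t - 2)*(t + 2)*(t - 1)
(4) = (u + 3)*(u^3 - 3*u^2 + 2*u) = (u - 2)*(u + 3)*(u^2 - u) = (u - 2)*(u - 1)*(u + 3)*(u)
(5) = (v + 2)*(v^2 + 5*v + 4) = (v + 2)*(v + 4)*(v + 1)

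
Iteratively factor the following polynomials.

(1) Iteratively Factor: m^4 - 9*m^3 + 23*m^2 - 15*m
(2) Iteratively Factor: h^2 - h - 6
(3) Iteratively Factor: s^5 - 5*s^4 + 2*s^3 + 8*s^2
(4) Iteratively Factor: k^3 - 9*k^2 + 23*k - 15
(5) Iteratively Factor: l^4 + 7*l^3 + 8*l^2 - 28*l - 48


(1) = (m - 1)*(m^3 - 8*m^2 + 15*m) = (m - 5)*(m - 1)*(m^2 - 3*m) = (m - 5)*(m - 3)*(m - 1)*(m)
(2) = (h + 2)*(h - 3)
(3) = (s)*(s^4 - 5*s^3 + 2*s^2 + 8*s) = s*(s + 1)*(s^3 - 6*s^2 + 8*s) = s*(s - 2)*(s + 1)*(s^2 - 4*s) = s*(s - 4)*(s - 2)*(s + 1)*(s)
(4) = (k - 3)*(k^2 - 6*k + 5) = (k - 3)*(k - 1)*(k - 5)
(5) = (l + 4)*(l^3 + 3*l^2 - 4*l - 12) = (l + 3)*(l + 4)*(l^2 - 4) = (l + 2)*(l + 3)*(l + 4)*(l - 2)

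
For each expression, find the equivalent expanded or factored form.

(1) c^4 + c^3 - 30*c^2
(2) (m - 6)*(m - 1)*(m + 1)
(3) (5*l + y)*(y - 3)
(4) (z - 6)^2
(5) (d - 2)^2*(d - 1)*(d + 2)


(1) = c^2*(c - 5)*(c + 6)
(2) = m^3 - 6*m^2 - m + 6
(3) = 5*l*y - 15*l + y^2 - 3*y
(4) = z^2 - 12*z + 36
(5) = d^4 - 3*d^3 - 2*d^2 + 12*d - 8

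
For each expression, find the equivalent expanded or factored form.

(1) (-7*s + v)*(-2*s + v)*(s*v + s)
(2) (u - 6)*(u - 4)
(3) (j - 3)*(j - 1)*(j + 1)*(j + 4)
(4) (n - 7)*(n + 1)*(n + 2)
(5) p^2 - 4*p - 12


(1) = 14*s^3*v + 14*s^3 - 9*s^2*v^2 - 9*s^2*v + s*v^3 + s*v^2
(2) = u^2 - 10*u + 24
(3) = j^4 + j^3 - 13*j^2 - j + 12
(4) = n^3 - 4*n^2 - 19*n - 14
(5) = (p - 6)*(p + 2)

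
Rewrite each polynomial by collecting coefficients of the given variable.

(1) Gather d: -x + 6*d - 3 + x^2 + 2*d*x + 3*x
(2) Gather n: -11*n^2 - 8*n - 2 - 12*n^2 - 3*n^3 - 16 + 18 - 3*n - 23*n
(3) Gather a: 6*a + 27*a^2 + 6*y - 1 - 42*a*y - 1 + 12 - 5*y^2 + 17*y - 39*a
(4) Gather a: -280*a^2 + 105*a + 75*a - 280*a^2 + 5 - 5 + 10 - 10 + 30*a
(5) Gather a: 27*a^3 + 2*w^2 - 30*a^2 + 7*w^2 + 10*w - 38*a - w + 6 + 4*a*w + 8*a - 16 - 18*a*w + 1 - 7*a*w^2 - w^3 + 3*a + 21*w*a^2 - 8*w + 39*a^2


(1) = d*(2*x + 6) + x^2 + 2*x - 3
(2) = -3*n^3 - 23*n^2 - 34*n
(3) = 27*a^2 + a*(-42*y - 33) - 5*y^2 + 23*y + 10
(4) = -560*a^2 + 210*a
(5) = 27*a^3 + a^2*(21*w + 9) + a*(-7*w^2 - 14*w - 27) - w^3 + 9*w^2 + w - 9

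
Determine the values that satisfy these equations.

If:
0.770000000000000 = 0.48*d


Then:
d = 1.60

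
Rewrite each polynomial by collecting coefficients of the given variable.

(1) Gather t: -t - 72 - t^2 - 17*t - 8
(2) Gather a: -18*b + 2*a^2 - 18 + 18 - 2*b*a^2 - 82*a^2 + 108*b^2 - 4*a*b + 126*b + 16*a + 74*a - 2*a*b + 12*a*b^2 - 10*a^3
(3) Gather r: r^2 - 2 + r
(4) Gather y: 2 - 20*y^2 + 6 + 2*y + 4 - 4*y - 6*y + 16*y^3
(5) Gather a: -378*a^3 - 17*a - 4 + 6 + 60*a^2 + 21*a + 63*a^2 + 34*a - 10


(1) = -t^2 - 18*t - 80
(2) = -10*a^3 + a^2*(-2*b - 80) + a*(12*b^2 - 6*b + 90) + 108*b^2 + 108*b
(3) = r^2 + r - 2
(4) = 16*y^3 - 20*y^2 - 8*y + 12
(5) = -378*a^3 + 123*a^2 + 38*a - 8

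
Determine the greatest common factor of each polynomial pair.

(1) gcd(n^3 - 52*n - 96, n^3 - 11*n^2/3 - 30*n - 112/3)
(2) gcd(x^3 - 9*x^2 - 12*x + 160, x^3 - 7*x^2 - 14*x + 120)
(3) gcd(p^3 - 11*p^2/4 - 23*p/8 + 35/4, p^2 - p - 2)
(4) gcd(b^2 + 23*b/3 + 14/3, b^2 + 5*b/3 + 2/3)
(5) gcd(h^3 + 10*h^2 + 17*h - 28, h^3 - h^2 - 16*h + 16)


(1) = gcd((n - 8)*(n + 2)*(n + 6), (n - 8)*(n + 2)*(n + 7/3)) = n^2 - 6*n - 16
(2) = x^2 - x - 20
(3) = gcd((p - 5/2)*(p - 2)*(p + 7/4), (p - 2)*(p + 1)) = p - 2
(4) = gcd((b + 2/3)*(b + 7), (b + 2/3)*(b + 1)) = b + 2/3
(5) = h^2 + 3*h - 4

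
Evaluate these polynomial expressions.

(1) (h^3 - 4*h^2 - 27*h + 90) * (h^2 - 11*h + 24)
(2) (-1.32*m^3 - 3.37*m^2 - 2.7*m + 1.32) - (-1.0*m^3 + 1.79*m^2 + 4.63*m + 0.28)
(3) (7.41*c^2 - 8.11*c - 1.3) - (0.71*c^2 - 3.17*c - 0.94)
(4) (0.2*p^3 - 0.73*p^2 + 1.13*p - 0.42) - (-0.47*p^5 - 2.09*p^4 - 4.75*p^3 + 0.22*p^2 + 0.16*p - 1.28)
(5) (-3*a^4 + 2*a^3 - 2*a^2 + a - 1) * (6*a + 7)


(1) = h^5 - 15*h^4 + 41*h^3 + 291*h^2 - 1638*h + 2160
(2) = -0.32*m^3 - 5.16*m^2 - 7.33*m + 1.04
(3) = 6.7*c^2 - 4.94*c - 0.36
(4) = 0.47*p^5 + 2.09*p^4 + 4.95*p^3 - 0.95*p^2 + 0.97*p + 0.86
(5) = -18*a^5 - 9*a^4 + 2*a^3 - 8*a^2 + a - 7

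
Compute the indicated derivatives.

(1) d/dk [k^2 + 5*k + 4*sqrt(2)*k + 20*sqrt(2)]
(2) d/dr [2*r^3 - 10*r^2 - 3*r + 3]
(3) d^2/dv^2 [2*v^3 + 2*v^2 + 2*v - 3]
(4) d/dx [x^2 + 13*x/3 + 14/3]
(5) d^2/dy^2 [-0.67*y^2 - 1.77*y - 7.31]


(1) = 2*k + 5 + 4*sqrt(2)
(2) = 6*r^2 - 20*r - 3
(3) = 12*v + 4
(4) = 2*x + 13/3
(5) = -1.34000000000000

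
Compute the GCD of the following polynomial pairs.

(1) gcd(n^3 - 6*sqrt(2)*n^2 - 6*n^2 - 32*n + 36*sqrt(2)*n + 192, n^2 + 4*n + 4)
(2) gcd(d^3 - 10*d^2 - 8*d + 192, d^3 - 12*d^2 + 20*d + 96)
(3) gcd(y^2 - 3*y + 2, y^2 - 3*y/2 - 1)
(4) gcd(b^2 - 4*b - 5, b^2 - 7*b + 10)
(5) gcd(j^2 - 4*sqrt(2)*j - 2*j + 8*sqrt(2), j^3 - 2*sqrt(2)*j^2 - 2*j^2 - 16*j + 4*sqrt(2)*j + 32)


(1) = 1
(2) = gcd((d - 8)*(d - 6)*(d + 4), (d - 8)*(d - 6)*(d + 2)) = d^2 - 14*d + 48
(3) = gcd((y - 2)*(y - 1), (y - 2)*(y + 1/2)) = y - 2
(4) = b - 5
(5) = gcd((j - 2)*(j - 4*sqrt(2)), (j - 2)*(j - 4*sqrt(2))*(j + 2*sqrt(2))) = j^2 + j*(-4*sqrt(2) - 2) + 8*sqrt(2)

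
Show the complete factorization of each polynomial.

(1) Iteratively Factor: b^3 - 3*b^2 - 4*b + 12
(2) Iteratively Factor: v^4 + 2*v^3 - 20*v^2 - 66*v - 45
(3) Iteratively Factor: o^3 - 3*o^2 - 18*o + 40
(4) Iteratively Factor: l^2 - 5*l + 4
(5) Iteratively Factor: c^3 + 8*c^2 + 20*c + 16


(1) = (b - 3)*(b^2 - 4) = (b - 3)*(b + 2)*(b - 2)
(2) = (v + 3)*(v^3 - v^2 - 17*v - 15) = (v - 5)*(v + 3)*(v^2 + 4*v + 3) = (v - 5)*(v + 3)^2*(v + 1)
(3) = (o + 4)*(o^2 - 7*o + 10) = (o - 5)*(o + 4)*(o - 2)
(4) = (l - 1)*(l - 4)
(5) = (c + 4)*(c^2 + 4*c + 4) = (c + 2)*(c + 4)*(c + 2)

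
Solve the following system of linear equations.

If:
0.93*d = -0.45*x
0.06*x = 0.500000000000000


Then:
d = -4.03
x = 8.33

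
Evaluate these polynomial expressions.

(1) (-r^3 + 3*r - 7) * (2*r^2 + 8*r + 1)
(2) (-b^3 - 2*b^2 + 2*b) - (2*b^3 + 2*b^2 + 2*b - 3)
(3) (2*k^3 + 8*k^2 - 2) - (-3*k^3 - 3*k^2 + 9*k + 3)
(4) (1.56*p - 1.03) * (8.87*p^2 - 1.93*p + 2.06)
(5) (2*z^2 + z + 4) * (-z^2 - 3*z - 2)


(1) = -2*r^5 - 8*r^4 + 5*r^3 + 10*r^2 - 53*r - 7
(2) = -3*b^3 - 4*b^2 + 3
(3) = 5*k^3 + 11*k^2 - 9*k - 5
(4) = 13.8372*p^3 - 12.1469*p^2 + 5.2015*p - 2.1218
(5) = -2*z^4 - 7*z^3 - 11*z^2 - 14*z - 8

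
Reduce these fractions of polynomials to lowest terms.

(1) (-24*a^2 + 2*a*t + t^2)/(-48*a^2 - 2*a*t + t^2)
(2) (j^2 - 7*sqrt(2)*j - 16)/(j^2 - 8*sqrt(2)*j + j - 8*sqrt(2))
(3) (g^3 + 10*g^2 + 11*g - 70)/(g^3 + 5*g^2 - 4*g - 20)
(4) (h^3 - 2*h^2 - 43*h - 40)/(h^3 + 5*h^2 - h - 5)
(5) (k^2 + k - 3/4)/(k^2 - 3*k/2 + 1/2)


(1) = (-4*a + t)/(-8*a + t)
(2) = (j + sqrt(2))/(j + 1)
(3) = (g + 7)/(g + 2)
(4) = (h - 8)/(h - 1)
(5) = (2*k + 3)/(2*k - 2)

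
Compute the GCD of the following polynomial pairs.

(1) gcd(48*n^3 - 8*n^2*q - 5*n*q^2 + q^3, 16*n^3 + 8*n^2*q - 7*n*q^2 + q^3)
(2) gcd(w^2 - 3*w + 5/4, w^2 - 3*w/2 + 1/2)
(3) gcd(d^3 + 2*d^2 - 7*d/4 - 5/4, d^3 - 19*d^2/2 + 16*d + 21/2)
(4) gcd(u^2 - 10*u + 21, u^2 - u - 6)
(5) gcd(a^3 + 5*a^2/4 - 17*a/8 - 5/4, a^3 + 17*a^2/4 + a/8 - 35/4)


(1) = gcd((-4*n + q)^2*(3*n + q), (-4*n + q)^2*(n + q)) = 16*n^2 - 8*n*q + q^2
(2) = gcd((w - 5/2)*(w - 1/2), (w - 1)*(w - 1/2)) = w - 1/2
(3) = gcd((d - 1)*(d + 1/2)*(d + 5/2), (d - 7)*(d - 3)*(d + 1/2)) = d + 1/2
(4) = u - 3
(5) = gcd((a - 5/4)*(a + 1/2)*(a + 2), (a - 5/4)*(a + 2)*(a + 7/2)) = a^2 + 3*a/4 - 5/2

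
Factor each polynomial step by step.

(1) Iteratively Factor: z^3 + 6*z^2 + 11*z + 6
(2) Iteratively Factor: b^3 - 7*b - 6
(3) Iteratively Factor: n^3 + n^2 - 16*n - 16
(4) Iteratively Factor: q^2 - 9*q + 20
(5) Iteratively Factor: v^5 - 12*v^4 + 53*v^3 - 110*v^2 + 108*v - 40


(1) = (z + 1)*(z^2 + 5*z + 6) = (z + 1)*(z + 3)*(z + 2)
(2) = (b - 3)*(b^2 + 3*b + 2) = (b - 3)*(b + 2)*(b + 1)
(3) = (n - 4)*(n^2 + 5*n + 4) = (n - 4)*(n + 1)*(n + 4)
(4) = (q - 5)*(q - 4)
(5) = (v - 2)*(v^4 - 10*v^3 + 33*v^2 - 44*v + 20) = (v - 2)^2*(v^3 - 8*v^2 + 17*v - 10) = (v - 2)^2*(v - 1)*(v^2 - 7*v + 10) = (v - 2)^3*(v - 1)*(v - 5)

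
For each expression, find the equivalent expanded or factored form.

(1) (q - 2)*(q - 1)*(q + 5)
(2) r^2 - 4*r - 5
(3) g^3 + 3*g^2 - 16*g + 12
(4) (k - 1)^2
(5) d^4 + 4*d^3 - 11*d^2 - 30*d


(1) = q^3 + 2*q^2 - 13*q + 10
(2) = (r - 5)*(r + 1)
(3) = (g - 2)*(g - 1)*(g + 6)
(4) = k^2 - 2*k + 1
(5) = d*(d - 3)*(d + 2)*(d + 5)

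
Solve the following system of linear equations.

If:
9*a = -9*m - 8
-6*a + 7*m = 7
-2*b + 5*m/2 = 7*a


Then:
a = -119/117
b = 1741/468
m = 5/39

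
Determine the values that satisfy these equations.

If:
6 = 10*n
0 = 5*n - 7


Then:
No Solution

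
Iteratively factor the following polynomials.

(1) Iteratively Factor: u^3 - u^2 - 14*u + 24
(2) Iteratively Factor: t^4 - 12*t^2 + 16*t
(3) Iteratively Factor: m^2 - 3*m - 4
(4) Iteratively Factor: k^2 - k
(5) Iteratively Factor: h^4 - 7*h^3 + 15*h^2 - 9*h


(1) = (u - 2)*(u^2 + u - 12) = (u - 2)*(u + 4)*(u - 3)
(2) = (t - 2)*(t^3 + 2*t^2 - 8*t) = (t - 2)^2*(t^2 + 4*t) = (t - 2)^2*(t + 4)*(t)
(3) = (m - 4)*(m + 1)
(4) = (k - 1)*(k)
(5) = (h)*(h^3 - 7*h^2 + 15*h - 9) = h*(h - 3)*(h^2 - 4*h + 3) = h*(h - 3)*(h - 1)*(h - 3)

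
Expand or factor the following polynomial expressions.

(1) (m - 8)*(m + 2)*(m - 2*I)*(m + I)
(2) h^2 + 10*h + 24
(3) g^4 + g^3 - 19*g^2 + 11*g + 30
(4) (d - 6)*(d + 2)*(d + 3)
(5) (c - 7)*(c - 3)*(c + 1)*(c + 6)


(1) = m^4 - 6*m^3 - I*m^3 - 14*m^2 + 6*I*m^2 - 12*m + 16*I*m - 32
(2) = (h + 4)*(h + 6)
(3) = (g - 3)*(g - 2)*(g + 1)*(g + 5)
(4) = d^3 - d^2 - 24*d - 36
(5) = c^4 - 3*c^3 - 43*c^2 + 87*c + 126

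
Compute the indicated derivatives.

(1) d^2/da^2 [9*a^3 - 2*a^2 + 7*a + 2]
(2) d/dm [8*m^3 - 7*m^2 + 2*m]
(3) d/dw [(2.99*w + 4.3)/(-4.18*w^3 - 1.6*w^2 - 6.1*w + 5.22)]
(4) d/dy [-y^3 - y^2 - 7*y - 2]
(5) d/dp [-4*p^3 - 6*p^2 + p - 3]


(1) = 54*a - 4
(2) = 24*m^2 - 14*m + 2
(3) = (24.9964*w^3 + 58.706*w^2 + 13.76*w + 41.8378)/(17.4724*w^6 + 13.376*w^5 + 53.556*w^4 - 24.1192*w^3 + 20.506*w^2 - 63.684*w + 27.2484)
(4) = -3*y^2 - 2*y - 7
(5) = -12*p^2 - 12*p + 1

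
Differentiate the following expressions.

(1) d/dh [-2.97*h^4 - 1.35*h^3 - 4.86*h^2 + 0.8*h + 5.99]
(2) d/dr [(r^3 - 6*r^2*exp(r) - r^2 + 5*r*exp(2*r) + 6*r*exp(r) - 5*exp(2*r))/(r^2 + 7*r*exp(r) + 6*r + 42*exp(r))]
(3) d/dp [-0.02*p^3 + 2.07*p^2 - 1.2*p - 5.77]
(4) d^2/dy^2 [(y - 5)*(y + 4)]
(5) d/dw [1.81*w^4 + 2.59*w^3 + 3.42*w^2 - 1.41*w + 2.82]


(1) = -11.88*h^3 - 4.05*h^2 - 9.72*h + 0.8
(2) = ((r^2 + 7*r*exp(r) + 6*r + 42*exp(r))*(-6*r^2*exp(r) + 3*r^2 + 10*r*exp(2*r) - 6*r*exp(r) - 2*r - 5*exp(2*r) + 6*exp(r)) - (7*r*exp(r) + 2*r + 49*exp(r) + 6)*(r^3 - 6*r^2*exp(r) - r^2 + 5*r*exp(2*r) + 6*r*exp(r) - 5*exp(2*r)))/(r^2 + 7*r*exp(r) + 6*r + 42*exp(r))^2
(3) = -0.06*p^2 + 4.14*p - 1.2
(4) = 2
(5) = 7.24*w^3 + 7.77*w^2 + 6.84*w - 1.41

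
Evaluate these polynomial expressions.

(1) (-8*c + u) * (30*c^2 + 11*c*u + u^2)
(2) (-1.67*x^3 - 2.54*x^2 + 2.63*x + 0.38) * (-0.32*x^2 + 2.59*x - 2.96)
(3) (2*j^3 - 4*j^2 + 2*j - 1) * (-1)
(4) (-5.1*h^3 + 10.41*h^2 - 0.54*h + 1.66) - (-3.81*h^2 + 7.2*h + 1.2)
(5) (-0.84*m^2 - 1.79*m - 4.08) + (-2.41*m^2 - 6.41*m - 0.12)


(1) = -240*c^3 - 58*c^2*u + 3*c*u^2 + u^3
(2) = 0.5344*x^5 - 3.5125*x^4 - 2.477*x^3 + 14.2085*x^2 - 6.8006*x - 1.1248
(3) = -2*j^3 + 4*j^2 - 2*j + 1
(4) = -5.1*h^3 + 14.22*h^2 - 7.74*h + 0.46
(5) = -3.25*m^2 - 8.2*m - 4.2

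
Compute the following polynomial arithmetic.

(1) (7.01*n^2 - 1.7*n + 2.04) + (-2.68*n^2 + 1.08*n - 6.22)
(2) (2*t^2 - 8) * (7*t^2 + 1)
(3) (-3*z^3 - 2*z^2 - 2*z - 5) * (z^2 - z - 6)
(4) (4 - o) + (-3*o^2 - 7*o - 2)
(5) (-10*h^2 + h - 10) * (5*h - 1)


(1) = 4.33*n^2 - 0.62*n - 4.18
(2) = 14*t^4 - 54*t^2 - 8
(3) = -3*z^5 + z^4 + 18*z^3 + 9*z^2 + 17*z + 30
(4) = -3*o^2 - 8*o + 2
(5) = -50*h^3 + 15*h^2 - 51*h + 10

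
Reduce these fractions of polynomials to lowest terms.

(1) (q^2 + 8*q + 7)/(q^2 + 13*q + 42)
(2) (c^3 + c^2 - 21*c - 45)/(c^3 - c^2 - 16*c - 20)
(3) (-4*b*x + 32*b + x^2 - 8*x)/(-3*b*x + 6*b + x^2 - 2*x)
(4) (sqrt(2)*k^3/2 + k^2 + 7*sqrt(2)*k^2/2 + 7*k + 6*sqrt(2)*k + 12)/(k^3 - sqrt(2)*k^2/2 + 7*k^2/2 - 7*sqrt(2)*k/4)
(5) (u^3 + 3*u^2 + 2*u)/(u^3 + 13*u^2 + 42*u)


(1) = (q + 1)/(q + 6)
(2) = (c^2 + 6*c + 9)/(c^2 + 4*c + 4)
(3) = (-4*b*x + 32*b + x^2 - 8*x)/(-3*b*x + 6*b + x^2 - 2*x)
(4) = (4*sqrt(2)*k^3 + k^2*(8 + 28*sqrt(2)) + k*(56 + 48*sqrt(2)) + 96)/(8*k^3 + k^2*(28 - 4*sqrt(2)) - 14*sqrt(2)*k)
(5) = (u^2 + 3*u + 2)/(u^2 + 13*u + 42)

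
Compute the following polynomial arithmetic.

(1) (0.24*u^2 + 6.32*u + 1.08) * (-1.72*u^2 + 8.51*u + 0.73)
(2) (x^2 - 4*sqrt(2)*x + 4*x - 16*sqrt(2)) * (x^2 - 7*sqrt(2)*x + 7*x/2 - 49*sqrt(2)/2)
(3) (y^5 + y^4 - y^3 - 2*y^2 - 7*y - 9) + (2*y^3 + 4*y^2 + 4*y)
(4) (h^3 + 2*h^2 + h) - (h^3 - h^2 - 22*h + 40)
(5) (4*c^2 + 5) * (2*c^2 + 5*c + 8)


(1) = -0.4128*u^4 - 8.828*u^3 + 52.1008*u^2 + 13.8044*u + 0.7884
(2) = x^4 - 11*sqrt(2)*x^3 + 15*x^3/2 - 165*sqrt(2)*x^2/2 + 70*x^2 - 154*sqrt(2)*x + 420*x + 784
(3) = y^5 + y^4 + y^3 + 2*y^2 - 3*y - 9
(4) = 3*h^2 + 23*h - 40
(5) = 8*c^4 + 20*c^3 + 42*c^2 + 25*c + 40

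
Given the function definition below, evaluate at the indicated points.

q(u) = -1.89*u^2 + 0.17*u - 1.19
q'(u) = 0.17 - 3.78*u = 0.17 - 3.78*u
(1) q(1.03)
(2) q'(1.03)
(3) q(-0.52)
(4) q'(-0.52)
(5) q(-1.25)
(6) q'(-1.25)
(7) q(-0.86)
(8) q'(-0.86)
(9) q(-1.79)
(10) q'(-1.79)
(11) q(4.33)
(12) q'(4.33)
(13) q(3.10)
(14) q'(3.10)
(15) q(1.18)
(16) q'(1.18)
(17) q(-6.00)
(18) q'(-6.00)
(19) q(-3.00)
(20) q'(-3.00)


(1) = -3.02
(2) = -3.72
(3) = -1.79
(4) = 2.14
(5) = -4.36
(6) = 4.89
(7) = -2.73
(8) = 3.42
(9) = -7.55
(10) = 6.94
(11) = -35.89
(12) = -16.20
(13) = -18.83
(14) = -11.55
(15) = -3.62
(16) = -4.29
(17) = -70.25
(18) = 22.85
(19) = -18.71
(20) = 11.51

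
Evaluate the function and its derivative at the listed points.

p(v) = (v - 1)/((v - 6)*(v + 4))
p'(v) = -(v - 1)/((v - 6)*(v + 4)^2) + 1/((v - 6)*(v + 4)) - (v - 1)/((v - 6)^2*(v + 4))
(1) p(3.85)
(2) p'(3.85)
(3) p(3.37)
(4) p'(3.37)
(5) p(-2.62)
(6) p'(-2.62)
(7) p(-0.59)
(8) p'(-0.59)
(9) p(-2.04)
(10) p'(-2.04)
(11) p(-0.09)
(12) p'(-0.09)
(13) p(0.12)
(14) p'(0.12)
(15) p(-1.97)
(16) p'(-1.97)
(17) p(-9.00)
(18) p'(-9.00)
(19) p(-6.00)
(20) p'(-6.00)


(1) = -0.17
(2) = -0.12
(3) = -0.12
(4) = -0.08
(5) = 0.30
(6) = -0.27
(7) = 0.07
(8) = -0.05
(9) = 0.19
(10) = -0.14
(11) = 0.05
(12) = -0.05
(13) = 0.04
(14) = -0.04
(15) = 0.18
(16) = -0.13
(17) = -0.13
(18) = -0.02
(19) = -0.29
(20) = -0.13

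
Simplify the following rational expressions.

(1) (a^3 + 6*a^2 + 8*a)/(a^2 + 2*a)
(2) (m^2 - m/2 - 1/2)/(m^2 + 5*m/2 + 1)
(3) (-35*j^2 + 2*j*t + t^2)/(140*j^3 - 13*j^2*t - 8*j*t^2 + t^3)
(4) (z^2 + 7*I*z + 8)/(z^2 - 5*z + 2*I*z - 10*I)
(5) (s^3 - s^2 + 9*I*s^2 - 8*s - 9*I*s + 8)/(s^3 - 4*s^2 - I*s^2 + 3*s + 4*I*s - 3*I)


(1) = a + 4
(2) = (m - 1)/(m + 2)
(3) = (7*j + t)/(-28*j^2 - 3*j*t + t^2)
(4) = (z^2 + 7*I*z + 8)/(z^2 + z*(-5 + 2*I) - 10*I)
(5) = (s^2 + 9*I*s - 8)/(s^2 + s*(-3 - I) + 3*I)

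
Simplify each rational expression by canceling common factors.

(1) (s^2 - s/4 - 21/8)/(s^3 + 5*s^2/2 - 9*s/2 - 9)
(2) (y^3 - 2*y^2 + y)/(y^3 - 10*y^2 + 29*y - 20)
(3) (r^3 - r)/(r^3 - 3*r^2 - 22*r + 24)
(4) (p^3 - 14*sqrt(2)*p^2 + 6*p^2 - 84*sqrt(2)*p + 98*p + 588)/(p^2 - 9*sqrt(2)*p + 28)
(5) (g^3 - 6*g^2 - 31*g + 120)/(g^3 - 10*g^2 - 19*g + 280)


(1) = (4*s - 7)/(4*s^2 + 4*s - 24)
(2) = (y^2 - y)/(y^2 - 9*y + 20)
(3) = (r^2 + r)/(r^2 - 2*r - 24)
(4) = (p^2 + p*(6 - 7*sqrt(2)) - 42*sqrt(2))/(p - 2*sqrt(2))
(5) = (g - 3)/(g - 7)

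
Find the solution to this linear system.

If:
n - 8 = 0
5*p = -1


Then:
n = 8
p = -1/5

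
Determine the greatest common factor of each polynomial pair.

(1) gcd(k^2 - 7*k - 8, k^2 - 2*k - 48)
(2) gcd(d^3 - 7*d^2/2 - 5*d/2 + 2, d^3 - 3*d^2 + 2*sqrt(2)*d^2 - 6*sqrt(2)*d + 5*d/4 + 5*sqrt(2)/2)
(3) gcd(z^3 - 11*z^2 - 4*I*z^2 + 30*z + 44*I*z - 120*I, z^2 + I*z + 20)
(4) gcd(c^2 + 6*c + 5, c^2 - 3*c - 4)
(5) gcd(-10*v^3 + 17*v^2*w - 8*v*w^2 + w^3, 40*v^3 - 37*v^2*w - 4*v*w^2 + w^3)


(1) = k - 8
(2) = gcd((d - 4)*(d - 1/2)*(d + 1), (d - 5/2)*(d - 1/2)*(d + 2*sqrt(2))) = d - 1/2
(3) = z - 4*I
(4) = c + 1
(5) = v - w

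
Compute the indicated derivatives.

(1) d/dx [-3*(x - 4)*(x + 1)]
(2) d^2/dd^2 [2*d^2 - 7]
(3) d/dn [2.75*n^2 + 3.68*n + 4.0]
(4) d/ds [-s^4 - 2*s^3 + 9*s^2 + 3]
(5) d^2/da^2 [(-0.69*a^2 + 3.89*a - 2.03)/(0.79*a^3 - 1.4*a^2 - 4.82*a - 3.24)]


(1) = 9 - 6*x
(2) = 4
(3) = 5.5*n + 3.68
(4) = 2*s*(-2*s^2 - 3*s + 9)
(5) = (-0.861258*a^6 + 14.566494*a^5 - 56.781408*a^4 + 65.382868*a^3 + 160.767372*a^2 - 219.236808*a - 211.892776)/(0.493039*a^9 - 2.62122*a^8 - 4.379286*a^7 + 23.175268*a^6 + 48.219828*a^5 - 42.603648*a^4 - 218.281976*a^3 - 269.908848*a^2 - 151.795296*a - 34.012224)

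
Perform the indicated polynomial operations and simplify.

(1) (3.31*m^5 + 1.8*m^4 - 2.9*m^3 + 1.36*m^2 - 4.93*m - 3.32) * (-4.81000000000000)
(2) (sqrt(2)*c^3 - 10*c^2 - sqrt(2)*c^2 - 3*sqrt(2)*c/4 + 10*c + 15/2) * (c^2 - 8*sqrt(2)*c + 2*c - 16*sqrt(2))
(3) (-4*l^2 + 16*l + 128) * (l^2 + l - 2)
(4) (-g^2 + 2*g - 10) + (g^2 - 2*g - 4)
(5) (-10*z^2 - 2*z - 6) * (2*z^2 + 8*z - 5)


(1) = -15.9211*m^5 - 8.658*m^4 + 13.949*m^3 - 6.5416*m^2 + 23.7133*m + 15.9692
(2) = sqrt(2)*c^5 - 26*c^4 + sqrt(2)*c^4 - 26*c^3 + 309*sqrt(2)*c^3/4 + 143*c^2/2 + 157*sqrt(2)*c^2/2 - 220*sqrt(2)*c + 39*c - 120*sqrt(2)
(3) = -4*l^4 + 12*l^3 + 152*l^2 + 96*l - 256
(4) = -14
(5) = -20*z^4 - 84*z^3 + 22*z^2 - 38*z + 30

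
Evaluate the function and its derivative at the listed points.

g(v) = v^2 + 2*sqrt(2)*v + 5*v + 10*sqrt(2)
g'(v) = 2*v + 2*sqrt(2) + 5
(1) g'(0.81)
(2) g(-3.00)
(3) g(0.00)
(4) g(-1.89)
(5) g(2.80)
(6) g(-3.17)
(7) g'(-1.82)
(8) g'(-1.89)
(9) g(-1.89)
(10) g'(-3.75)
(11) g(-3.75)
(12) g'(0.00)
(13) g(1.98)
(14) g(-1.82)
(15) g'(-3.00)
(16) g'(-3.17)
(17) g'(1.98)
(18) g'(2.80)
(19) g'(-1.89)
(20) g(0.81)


(1) = 9.45
(2) = -0.34
(3) = 14.14
(4) = 2.92
(5) = 43.90
(6) = -0.63
(7) = 4.19
(8) = 4.05
(9) = 2.92
(10) = 0.33
(11) = -1.15
(12) = 7.83
(13) = 33.56
(14) = 3.21
(15) = 1.83
(16) = 1.49
(17) = 11.79
(18) = 13.43
(19) = 4.05
(20) = 21.14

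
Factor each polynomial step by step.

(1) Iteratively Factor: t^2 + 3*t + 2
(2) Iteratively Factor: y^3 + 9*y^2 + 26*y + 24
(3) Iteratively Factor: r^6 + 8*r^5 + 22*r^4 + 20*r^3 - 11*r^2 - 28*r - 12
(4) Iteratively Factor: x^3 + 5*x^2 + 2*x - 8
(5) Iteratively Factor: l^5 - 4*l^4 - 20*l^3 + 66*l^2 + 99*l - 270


(1) = (t + 2)*(t + 1)
(2) = (y + 4)*(y^2 + 5*y + 6) = (y + 2)*(y + 4)*(y + 3)
(3) = (r + 3)*(r^5 + 5*r^4 + 7*r^3 - r^2 - 8*r - 4) = (r + 2)*(r + 3)*(r^4 + 3*r^3 + r^2 - 3*r - 2) = (r + 1)*(r + 2)*(r + 3)*(r^3 + 2*r^2 - r - 2) = (r - 1)*(r + 1)*(r + 2)*(r + 3)*(r^2 + 3*r + 2) = (r - 1)*(r + 1)*(r + 2)^2*(r + 3)*(r + 1)
(4) = (x - 1)*(x^2 + 6*x + 8) = (x - 1)*(x + 4)*(x + 2)
(5) = (l - 5)*(l^4 + l^3 - 15*l^2 - 9*l + 54) = (l - 5)*(l + 3)*(l^3 - 2*l^2 - 9*l + 18) = (l - 5)*(l - 3)*(l + 3)*(l^2 + l - 6) = (l - 5)*(l - 3)*(l - 2)*(l + 3)*(l + 3)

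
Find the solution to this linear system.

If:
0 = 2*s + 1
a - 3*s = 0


Then:
a = -3/2
s = -1/2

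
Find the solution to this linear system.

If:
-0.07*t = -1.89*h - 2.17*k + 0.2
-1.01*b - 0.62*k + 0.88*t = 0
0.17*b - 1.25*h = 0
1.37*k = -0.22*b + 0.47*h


Then:
b = -3.08
h = -0.42
k = 0.35
t = -3.29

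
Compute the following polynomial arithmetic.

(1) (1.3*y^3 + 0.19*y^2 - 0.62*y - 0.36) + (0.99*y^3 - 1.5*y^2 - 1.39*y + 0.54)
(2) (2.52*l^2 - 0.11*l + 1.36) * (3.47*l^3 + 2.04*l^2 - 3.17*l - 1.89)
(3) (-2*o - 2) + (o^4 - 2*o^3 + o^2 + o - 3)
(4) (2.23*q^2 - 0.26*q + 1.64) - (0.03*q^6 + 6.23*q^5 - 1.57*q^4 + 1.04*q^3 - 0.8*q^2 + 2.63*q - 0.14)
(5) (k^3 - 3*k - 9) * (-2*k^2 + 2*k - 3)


(1) = 2.29*y^3 - 1.31*y^2 - 2.01*y + 0.18
(2) = 8.7444*l^5 + 4.7591*l^4 - 3.4936*l^3 - 1.6397*l^2 - 4.1033*l - 2.5704
(3) = o^4 - 2*o^3 + o^2 - o - 5
(4) = -0.03*q^6 - 6.23*q^5 + 1.57*q^4 - 1.04*q^3 + 3.03*q^2 - 2.89*q + 1.78
(5) = -2*k^5 + 2*k^4 + 3*k^3 + 12*k^2 - 9*k + 27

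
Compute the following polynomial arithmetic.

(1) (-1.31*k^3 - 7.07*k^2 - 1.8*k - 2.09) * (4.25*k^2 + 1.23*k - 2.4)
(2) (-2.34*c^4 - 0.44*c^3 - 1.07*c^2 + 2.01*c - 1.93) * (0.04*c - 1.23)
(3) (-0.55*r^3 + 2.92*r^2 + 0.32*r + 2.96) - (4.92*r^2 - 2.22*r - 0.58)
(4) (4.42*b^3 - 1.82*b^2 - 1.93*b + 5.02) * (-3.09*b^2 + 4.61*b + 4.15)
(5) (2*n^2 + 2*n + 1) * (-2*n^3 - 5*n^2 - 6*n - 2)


(1) = -5.5675*k^5 - 31.6588*k^4 - 13.2021*k^3 + 5.8715*k^2 + 1.7493*k + 5.016
(2) = -0.0936*c^5 + 2.8606*c^4 + 0.4984*c^3 + 1.3965*c^2 - 2.5495*c + 2.3739
(3) = -0.55*r^3 - 2.0*r^2 + 2.54*r + 3.54
(4) = -13.6578*b^5 + 26.0*b^4 + 15.9165*b^3 - 31.9621*b^2 + 15.1327*b + 20.833
(5) = -4*n^5 - 14*n^4 - 24*n^3 - 21*n^2 - 10*n - 2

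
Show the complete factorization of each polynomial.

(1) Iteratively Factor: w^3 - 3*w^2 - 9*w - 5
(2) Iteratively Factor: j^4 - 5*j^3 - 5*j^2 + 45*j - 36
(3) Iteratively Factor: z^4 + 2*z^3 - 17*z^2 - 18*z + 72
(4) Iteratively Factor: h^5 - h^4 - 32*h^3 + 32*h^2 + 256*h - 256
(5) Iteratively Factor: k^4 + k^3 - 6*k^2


(1) = (w + 1)*(w^2 - 4*w - 5) = (w - 5)*(w + 1)*(w + 1)
(2) = (j - 1)*(j^3 - 4*j^2 - 9*j + 36) = (j - 4)*(j - 1)*(j^2 - 9) = (j - 4)*(j - 3)*(j - 1)*(j + 3)
(3) = (z - 2)*(z^3 + 4*z^2 - 9*z - 36) = (z - 2)*(z + 3)*(z^2 + z - 12) = (z - 2)*(z + 3)*(z + 4)*(z - 3)
(4) = (h - 4)*(h^4 + 3*h^3 - 20*h^2 - 48*h + 64) = (h - 4)^2*(h^3 + 7*h^2 + 8*h - 16) = (h - 4)^2*(h + 4)*(h^2 + 3*h - 4) = (h - 4)^2*(h + 4)^2*(h - 1)
(5) = (k)*(k^3 + k^2 - 6*k) = k*(k - 2)*(k^2 + 3*k) = k^2*(k - 2)*(k + 3)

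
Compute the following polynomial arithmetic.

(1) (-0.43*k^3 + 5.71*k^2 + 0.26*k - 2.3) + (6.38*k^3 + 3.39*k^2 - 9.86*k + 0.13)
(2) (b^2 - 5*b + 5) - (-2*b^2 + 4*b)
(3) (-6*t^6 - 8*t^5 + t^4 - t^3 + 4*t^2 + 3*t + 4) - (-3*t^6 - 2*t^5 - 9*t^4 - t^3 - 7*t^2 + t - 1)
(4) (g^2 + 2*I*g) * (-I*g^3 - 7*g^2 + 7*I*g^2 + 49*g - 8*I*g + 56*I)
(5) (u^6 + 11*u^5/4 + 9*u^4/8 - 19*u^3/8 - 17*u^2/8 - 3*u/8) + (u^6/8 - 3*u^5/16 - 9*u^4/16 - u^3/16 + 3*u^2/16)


(1) = 5.95*k^3 + 9.1*k^2 - 9.6*k - 2.17
(2) = 3*b^2 - 9*b + 5
(3) = -3*t^6 - 6*t^5 + 10*t^4 + 11*t^2 + 2*t + 5
(4) = -I*g^5 - 5*g^4 + 7*I*g^4 + 35*g^3 - 22*I*g^3 + 16*g^2 + 154*I*g^2 - 112*g
(5) = 9*u^6/8 + 41*u^5/16 + 9*u^4/16 - 39*u^3/16 - 31*u^2/16 - 3*u/8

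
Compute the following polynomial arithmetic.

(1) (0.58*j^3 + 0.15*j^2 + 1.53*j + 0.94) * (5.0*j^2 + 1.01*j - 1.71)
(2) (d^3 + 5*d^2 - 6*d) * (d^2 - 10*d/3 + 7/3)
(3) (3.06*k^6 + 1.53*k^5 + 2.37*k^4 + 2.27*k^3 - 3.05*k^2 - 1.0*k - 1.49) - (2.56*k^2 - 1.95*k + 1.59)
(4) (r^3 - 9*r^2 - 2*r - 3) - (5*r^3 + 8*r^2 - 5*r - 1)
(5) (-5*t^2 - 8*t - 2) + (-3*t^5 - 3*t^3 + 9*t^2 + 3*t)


(1) = 2.9*j^5 + 1.3358*j^4 + 6.8097*j^3 + 5.9888*j^2 - 1.6669*j - 1.6074
(2) = d^5 + 5*d^4/3 - 61*d^3/3 + 95*d^2/3 - 14*d
(3) = 3.06*k^6 + 1.53*k^5 + 2.37*k^4 + 2.27*k^3 - 5.61*k^2 + 0.95*k - 3.08
(4) = -4*r^3 - 17*r^2 + 3*r - 2
(5) = -3*t^5 - 3*t^3 + 4*t^2 - 5*t - 2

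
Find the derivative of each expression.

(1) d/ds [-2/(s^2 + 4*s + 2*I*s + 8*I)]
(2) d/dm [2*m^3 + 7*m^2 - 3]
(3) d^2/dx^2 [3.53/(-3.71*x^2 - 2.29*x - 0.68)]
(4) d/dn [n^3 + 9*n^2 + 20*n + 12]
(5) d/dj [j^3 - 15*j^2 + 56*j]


(1) = 4*(s + 2 + I)/(s^2 + 4*s + 2*I*s + 8*I)^2
(2) = 2*m*(3*m + 7)
(3) = (97.174546*x^2 + 59.981054*x - 3.53*(7.42*x + 2.29)*(14.84*x + 4.58) + 17.810968)/(3.71*x^2 + 2.29*x + 0.68)^3
(4) = 3*n^2 + 18*n + 20
(5) = 3*j^2 - 30*j + 56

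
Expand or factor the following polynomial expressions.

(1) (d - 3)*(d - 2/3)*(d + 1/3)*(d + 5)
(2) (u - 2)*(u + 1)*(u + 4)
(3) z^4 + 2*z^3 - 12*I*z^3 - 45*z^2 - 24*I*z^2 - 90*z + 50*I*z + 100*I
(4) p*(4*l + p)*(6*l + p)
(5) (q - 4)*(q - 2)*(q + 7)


(1) = d^4 + 5*d^3/3 - 143*d^2/9 + 41*d/9 + 10/3
(2) = u^3 + 3*u^2 - 6*u - 8
(3) = (z + 2)*(z - 5*I)^2*(z - 2*I)
(4) = 24*l^2*p + 10*l*p^2 + p^3
(5) = q^3 + q^2 - 34*q + 56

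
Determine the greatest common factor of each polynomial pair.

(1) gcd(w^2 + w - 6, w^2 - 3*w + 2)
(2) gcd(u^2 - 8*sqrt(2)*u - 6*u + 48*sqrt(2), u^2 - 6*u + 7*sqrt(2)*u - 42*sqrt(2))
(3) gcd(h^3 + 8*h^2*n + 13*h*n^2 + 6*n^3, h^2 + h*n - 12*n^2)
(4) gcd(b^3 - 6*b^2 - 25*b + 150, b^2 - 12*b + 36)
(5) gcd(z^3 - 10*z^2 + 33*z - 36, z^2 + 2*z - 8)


(1) = gcd((w - 2)*(w + 3), (w - 2)*(w - 1)) = w - 2
(2) = u - 6
(3) = 1
(4) = gcd((b - 6)*(b - 5)*(b + 5), (b - 6)^2) = b - 6
(5) = 1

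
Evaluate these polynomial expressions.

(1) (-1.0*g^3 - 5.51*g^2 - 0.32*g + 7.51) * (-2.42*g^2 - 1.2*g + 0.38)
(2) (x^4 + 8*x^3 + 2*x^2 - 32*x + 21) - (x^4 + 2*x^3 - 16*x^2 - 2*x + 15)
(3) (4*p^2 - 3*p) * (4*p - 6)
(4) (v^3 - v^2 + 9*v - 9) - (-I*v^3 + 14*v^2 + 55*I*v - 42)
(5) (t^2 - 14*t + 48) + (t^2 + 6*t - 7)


(1) = 2.42*g^5 + 14.5342*g^4 + 7.0064*g^3 - 19.884*g^2 - 9.1336*g + 2.8538
(2) = 6*x^3 + 18*x^2 - 30*x + 6
(3) = 16*p^3 - 36*p^2 + 18*p
(4) = v^3 + I*v^3 - 15*v^2 + 9*v - 55*I*v + 33
(5) = 2*t^2 - 8*t + 41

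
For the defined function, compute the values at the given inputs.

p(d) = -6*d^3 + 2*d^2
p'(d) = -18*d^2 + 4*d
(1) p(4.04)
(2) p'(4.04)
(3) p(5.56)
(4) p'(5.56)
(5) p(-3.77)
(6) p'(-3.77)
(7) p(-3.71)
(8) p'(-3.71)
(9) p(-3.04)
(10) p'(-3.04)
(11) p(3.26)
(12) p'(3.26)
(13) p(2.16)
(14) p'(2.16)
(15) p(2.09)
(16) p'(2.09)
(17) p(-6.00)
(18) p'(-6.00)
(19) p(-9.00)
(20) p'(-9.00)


(1) = -362.99
(2) = -277.63
(3) = -969.45
(4) = -534.20
(5) = 349.92
(6) = -270.91
(7) = 333.92
(8) = -262.59
(9) = 187.05
(10) = -178.51
(11) = -186.62
(12) = -178.26
(13) = -51.13
(14) = -75.34
(15) = -46.04
(16) = -70.27
(17) = 1368.00
(18) = -672.00
(19) = 4536.00
(20) = -1494.00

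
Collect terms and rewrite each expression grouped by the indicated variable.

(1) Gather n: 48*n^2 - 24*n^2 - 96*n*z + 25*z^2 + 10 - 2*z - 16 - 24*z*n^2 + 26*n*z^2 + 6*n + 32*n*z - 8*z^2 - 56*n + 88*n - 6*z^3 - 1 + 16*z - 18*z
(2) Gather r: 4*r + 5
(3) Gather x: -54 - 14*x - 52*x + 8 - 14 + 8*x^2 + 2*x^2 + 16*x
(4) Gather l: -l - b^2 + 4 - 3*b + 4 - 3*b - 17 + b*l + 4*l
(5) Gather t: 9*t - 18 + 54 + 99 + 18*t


(1) = n^2*(24 - 24*z) + n*(26*z^2 - 64*z + 38) - 6*z^3 + 17*z^2 - 4*z - 7
(2) = 4*r + 5
(3) = 10*x^2 - 50*x - 60
(4) = -b^2 - 6*b + l*(b + 3) - 9
(5) = 27*t + 135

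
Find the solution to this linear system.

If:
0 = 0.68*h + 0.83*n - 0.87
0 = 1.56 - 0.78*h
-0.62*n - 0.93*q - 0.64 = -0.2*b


Then:
b = 4.65*q + 1.36987951807229
h = 2.00
n = -0.59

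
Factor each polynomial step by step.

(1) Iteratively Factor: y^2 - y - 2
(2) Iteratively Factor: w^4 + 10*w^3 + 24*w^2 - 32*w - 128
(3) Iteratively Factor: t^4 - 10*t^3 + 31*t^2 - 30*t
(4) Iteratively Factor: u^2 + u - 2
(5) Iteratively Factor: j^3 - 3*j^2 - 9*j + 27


(1) = (y - 2)*(y + 1)
(2) = (w + 4)*(w^3 + 6*w^2 - 32) = (w - 2)*(w + 4)*(w^2 + 8*w + 16) = (w - 2)*(w + 4)^2*(w + 4)
(3) = (t - 3)*(t^3 - 7*t^2 + 10*t) = (t - 5)*(t - 3)*(t^2 - 2*t) = (t - 5)*(t - 3)*(t - 2)*(t)
(4) = (u + 2)*(u - 1)
(5) = (j - 3)*(j^2 - 9) = (j - 3)^2*(j + 3)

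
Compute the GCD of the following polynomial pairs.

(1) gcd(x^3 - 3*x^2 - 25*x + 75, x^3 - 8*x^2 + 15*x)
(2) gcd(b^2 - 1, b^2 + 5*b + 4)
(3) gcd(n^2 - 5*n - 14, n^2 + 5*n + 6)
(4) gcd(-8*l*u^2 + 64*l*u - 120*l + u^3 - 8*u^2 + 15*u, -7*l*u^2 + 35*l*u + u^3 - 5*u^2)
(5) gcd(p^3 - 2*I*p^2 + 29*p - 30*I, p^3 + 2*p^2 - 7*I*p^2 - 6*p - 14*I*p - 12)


(1) = gcd((x - 5)*(x - 3)*(x + 5), x*(x - 5)*(x - 3)) = x^2 - 8*x + 15
(2) = b + 1
(3) = n + 2
(4) = gcd((-8*l + u)*(u - 5)*(u - 3), u*(-7*l + u)*(u - 5)) = u - 5
(5) = gcd((p - 6*I)*(p - I)*(p + 5*I), (p + 2)*(p - 6*I)*(p - I)) = p^2 - 7*I*p - 6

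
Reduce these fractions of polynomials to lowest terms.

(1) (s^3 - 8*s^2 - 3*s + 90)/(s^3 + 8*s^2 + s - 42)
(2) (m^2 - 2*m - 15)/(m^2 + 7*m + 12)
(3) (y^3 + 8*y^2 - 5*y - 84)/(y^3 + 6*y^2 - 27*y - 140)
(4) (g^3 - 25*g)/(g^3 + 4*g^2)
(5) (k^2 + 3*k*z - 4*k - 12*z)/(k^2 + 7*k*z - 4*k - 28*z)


(1) = (s^2 - 11*s + 30)/(s^2 + 5*s - 14)
(2) = (m - 5)/(m + 4)
(3) = (y - 3)/(y - 5)
(4) = (g^2 - 25)/(g^2 + 4*g)
(5) = (k + 3*z)/(k + 7*z)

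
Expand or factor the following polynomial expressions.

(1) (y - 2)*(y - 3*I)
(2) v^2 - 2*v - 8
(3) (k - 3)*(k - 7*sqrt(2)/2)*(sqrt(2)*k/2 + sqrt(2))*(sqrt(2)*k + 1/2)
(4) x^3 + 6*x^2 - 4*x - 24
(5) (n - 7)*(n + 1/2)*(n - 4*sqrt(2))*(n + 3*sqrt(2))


(1) = y^2 - 2*y - 3*I*y + 6*I
(2) = (v - 4)*(v + 2)
(3) = k^4 - 13*sqrt(2)*k^3/4 - k^3 - 31*k^2/4 + 13*sqrt(2)*k^2/4 + 7*k/4 + 39*sqrt(2)*k/2 + 21/2
(4) = (x - 2)*(x + 2)*(x + 6)
(5) = n^4 - 13*n^3/2 - sqrt(2)*n^3 - 55*n^2/2 + 13*sqrt(2)*n^2/2 + 7*sqrt(2)*n/2 + 156*n + 84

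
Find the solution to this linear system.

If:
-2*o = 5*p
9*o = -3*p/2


Then:
o = 0
p = 0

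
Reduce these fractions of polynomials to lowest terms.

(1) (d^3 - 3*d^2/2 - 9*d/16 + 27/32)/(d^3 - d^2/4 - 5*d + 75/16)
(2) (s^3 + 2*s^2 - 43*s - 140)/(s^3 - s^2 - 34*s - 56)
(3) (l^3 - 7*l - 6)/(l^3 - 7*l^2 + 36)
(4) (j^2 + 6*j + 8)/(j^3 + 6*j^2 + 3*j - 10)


(1) = (16*d^2 - 9)/(16*d^2 + 20*d - 50)
(2) = (s + 5)/(s + 2)
(3) = (l + 1)/(l - 6)
(4) = (j + 4)/(j^2 + 4*j - 5)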